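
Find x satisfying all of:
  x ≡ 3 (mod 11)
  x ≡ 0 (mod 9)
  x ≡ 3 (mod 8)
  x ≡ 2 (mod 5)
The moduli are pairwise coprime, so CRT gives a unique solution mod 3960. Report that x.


Product of moduli M = 11 · 9 · 8 · 5 = 3960.
Merge one congruence at a time:
  Start: x ≡ 3 (mod 11).
  Combine with x ≡ 0 (mod 9); new modulus lcm = 99.
    Write x = 3 + 11·t and substitute into x ≡ 0 (mod 9): 11·t ≡ 0 − 3 = -3 (mod 9).
    Reduce coefficients mod 9: 2·t ≡ 6 (mod 9).
    The inverse of 2 mod 9 is 5 (since 2·5 = 10 = 1·9 + 1), so t ≡ 5·6 = 30 ≡ 3 (mod 9).
    Then x = 3 + 11·3 = 36, valid modulo lcm(11, 9) = 99: x ≡ 36 (mod 99).
  Combine with x ≡ 3 (mod 8); new modulus lcm = 792.
    Write x = 36 + 99·t and substitute into x ≡ 3 (mod 8): 99·t ≡ 3 − 36 = -33 (mod 8).
    Reduce coefficients mod 8: 3·t ≡ 7 (mod 8).
    The inverse of 3 mod 8 is 3 (since 3·3 = 9 = 1·8 + 1), so t ≡ 3·7 = 21 ≡ 5 (mod 8).
    Then x = 36 + 99·5 = 531, valid modulo lcm(99, 8) = 792: x ≡ 531 (mod 792).
  Combine with x ≡ 2 (mod 5); new modulus lcm = 3960.
    Write x = 531 + 792·t and substitute into x ≡ 2 (mod 5): 792·t ≡ 2 − 531 = -529 (mod 5).
    Reduce coefficients mod 5: 2·t ≡ 1 (mod 5).
    The inverse of 2 mod 5 is 3 (since 2·3 = 6 = 1·5 + 1), so t ≡ 3·1 = 3 ≡ 3 (mod 5).
    Then x = 531 + 792·3 = 2907, valid modulo lcm(792, 5) = 3960: x ≡ 2907 (mod 3960).
Verify against each original: 2907 mod 11 = 3, 2907 mod 9 = 0, 2907 mod 8 = 3, 2907 mod 5 = 2.

x ≡ 2907 (mod 3960).


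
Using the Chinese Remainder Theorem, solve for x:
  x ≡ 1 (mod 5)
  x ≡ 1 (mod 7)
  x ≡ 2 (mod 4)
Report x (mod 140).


Moduli 5, 7, 4 are pairwise coprime; by CRT there is a unique solution modulo M = 5 · 7 · 4 = 140.
Solve pairwise, accumulating the modulus:
  Start with x ≡ 1 (mod 5).
  Combine with x ≡ 1 (mod 7): since gcd(5, 7) = 1, we get a unique residue mod 35.
    Write x = 1 + 5·t and substitute into x ≡ 1 (mod 7): 5·t ≡ 1 − 1 = 0 (mod 7).
    The inverse of 5 mod 7 is 3 (since 5·3 = 15 = 2·7 + 1), so t ≡ 3·0 = 0 ≡ 0 (mod 7).
    Then x = 1 + 5·0 = 1, valid modulo lcm(5, 7) = 35: x ≡ 1 (mod 35).
  Combine with x ≡ 2 (mod 4): since gcd(35, 4) = 1, we get a unique residue mod 140.
    Write x = 1 + 35·t and substitute into x ≡ 2 (mod 4): 35·t ≡ 2 − 1 = 1 (mod 4).
    Reduce coefficients mod 4: 3·t ≡ 1 (mod 4).
    The inverse of 3 mod 4 is 3 (since 3·3 = 9 = 2·4 + 1), so t ≡ 3·1 = 3 ≡ 3 (mod 4).
    Then x = 1 + 35·3 = 106, valid modulo lcm(35, 4) = 140: x ≡ 106 (mod 140).
Verify: 106 mod 5 = 1 ✓, 106 mod 7 = 1 ✓, 106 mod 4 = 2 ✓.

x ≡ 106 (mod 140).


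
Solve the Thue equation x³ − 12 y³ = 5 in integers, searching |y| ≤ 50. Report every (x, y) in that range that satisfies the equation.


The equation is x³ - 12y³ = 5. For fixed y, x³ = 12·y³ + 5, so a solution requires the RHS to be a perfect cube.
Strategy: iterate y from -50 to 50, compute RHS = 12·y³ + 5, and check whether it is a (positive or negative) perfect cube.
Check small values of y:
  y = 0: RHS = 5 is not a perfect cube.
  y = 1: RHS = 17 is not a perfect cube.
  y = -1: RHS = -7 is not a perfect cube.
  y = 2: RHS = 101 is not a perfect cube.
  y = -2: RHS = -91 is not a perfect cube.
  y = 3: RHS = 329 is not a perfect cube.
  y = -3: RHS = -319 is not a perfect cube.
Continuing the search up to |y| = 50 finds no solutions either.
No (x, y) in the scanned range satisfies the equation.

No integer solutions with |y| ≤ 50.


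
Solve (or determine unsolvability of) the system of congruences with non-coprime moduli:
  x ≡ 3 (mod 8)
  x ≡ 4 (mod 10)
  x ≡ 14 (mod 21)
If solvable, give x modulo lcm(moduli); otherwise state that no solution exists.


Moduli 8, 10, 21 are not pairwise coprime, so CRT works modulo lcm(m_i) when all pairwise compatibility conditions hold.
Pairwise compatibility: gcd(m_i, m_j) must divide a_i - a_j for every pair.
Merge one congruence at a time:
  Start: x ≡ 3 (mod 8).
  Combine with x ≡ 4 (mod 10): gcd(8, 10) = 2, and 4 - 3 = 1 is NOT divisible by 2.
    ⇒ system is inconsistent (no integer solution).

No solution (the system is inconsistent).


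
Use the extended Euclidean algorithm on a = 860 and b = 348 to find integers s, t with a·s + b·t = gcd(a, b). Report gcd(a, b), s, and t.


Euclidean algorithm on (860, 348) — divide until remainder is 0:
  860 = 2 · 348 + 164
  348 = 2 · 164 + 20
  164 = 8 · 20 + 4
  20 = 5 · 4 + 0
gcd(860, 348) = 4.
Track Bezout coefficients alongside the remainders: start with r₀ = 860 = a·1 + b·0 (s = 1, t = 0) and r₁ = 348 = a·0 + b·1 (s = 0, t = 1); each new remainder r_{k+1} = r_{k-1} − q_k·r_k inherits s_{k+1} = s_{k-1} − q_k·s_k, t_{k+1} = t_{k-1} − q_k·t_k, so r_k = a·s_k + b·t_k at every step:
  q = 2: r = 164, s = 1 − 2·0 = 1, t = 0 − 2·1 = -2  (check: 860·1 + 348·(-2) = 164)
  q = 2: r = 20, s = 0 − 2·1 = -2, t = 1 − 2·(-2) = 5  (check: 860·(-2) + 348·5 = 20)
  q = 8: r = 4, s = 1 − 8·(-2) = 17, t = -2 − 8·5 = -42  (check: 860·17 + 348·(-42) = 4)
The row with r = 4 (the gcd) gives the Bezout coefficients s = 17, t = -42.
Result: 860 · (17) + 348 · (-42) = 4.

gcd(860, 348) = 4; s = 17, t = -42 (check: 860·17 + 348·(-42) = 4).


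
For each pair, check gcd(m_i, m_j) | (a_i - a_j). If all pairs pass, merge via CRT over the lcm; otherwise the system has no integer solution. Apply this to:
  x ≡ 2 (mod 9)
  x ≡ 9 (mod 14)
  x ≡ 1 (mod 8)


Moduli 9, 14, 8 are not pairwise coprime, so CRT works modulo lcm(m_i) when all pairwise compatibility conditions hold.
Pairwise compatibility: gcd(m_i, m_j) must divide a_i - a_j for every pair.
Merge one congruence at a time:
  Start: x ≡ 2 (mod 9).
  Combine with x ≡ 9 (mod 14): gcd(9, 14) = 1; 9 - 2 = 7, which IS divisible by 1, so compatible.
    Write x = 2 + 9·t and substitute into x ≡ 9 (mod 14): 9·t ≡ 9 − 2 = 7 (mod 14).
    The inverse of 9 mod 14 is 11 (since 9·11 = 99 = 7·14 + 1), so t ≡ 11·7 = 77 ≡ 7 (mod 14).
    Then x = 2 + 9·7 = 65, valid modulo lcm(9, 14) = 126: x ≡ 65 (mod 126).
  Combine with x ≡ 1 (mod 8): gcd(126, 8) = 2; 1 - 65 = -64, which IS divisible by 2, so compatible.
    Write x = 65 + 126·t and substitute into x ≡ 1 (mod 8): 126·t ≡ 1 − 65 = -64 (mod 8).
    Divide the congruence (and modulus) by g = 2: 63·t ≡ -32 (mod 4).
    Reduce coefficients mod 4: 3·t ≡ 0 (mod 4).
    The inverse of 3 mod 4 is 3 (since 3·3 = 9 = 2·4 + 1), so t ≡ 3·0 = 0 ≡ 0 (mod 4).
    Then x = 65 + 126·0 = 65, valid modulo lcm(126, 8) = 504: x ≡ 65 (mod 504).
Verify: 65 mod 9 = 2, 65 mod 14 = 9, 65 mod 8 = 1.

x ≡ 65 (mod 504).


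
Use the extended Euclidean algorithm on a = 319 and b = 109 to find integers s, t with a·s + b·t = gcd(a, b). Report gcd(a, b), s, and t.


Euclidean algorithm on (319, 109) — divide until remainder is 0:
  319 = 2 · 109 + 101
  109 = 1 · 101 + 8
  101 = 12 · 8 + 5
  8 = 1 · 5 + 3
  5 = 1 · 3 + 2
  3 = 1 · 2 + 1
  2 = 2 · 1 + 0
gcd(319, 109) = 1.
Track Bezout coefficients alongside the remainders: start with r₀ = 319 = a·1 + b·0 (s = 1, t = 0) and r₁ = 109 = a·0 + b·1 (s = 0, t = 1); each new remainder r_{k+1} = r_{k-1} − q_k·r_k inherits s_{k+1} = s_{k-1} − q_k·s_k, t_{k+1} = t_{k-1} − q_k·t_k, so r_k = a·s_k + b·t_k at every step:
  q = 2: r = 101, s = 1 − 2·0 = 1, t = 0 − 2·1 = -2  (check: 319·1 + 109·(-2) = 101)
  q = 1: r = 8, s = 0 − 1·1 = -1, t = 1 − 1·(-2) = 3  (check: 319·(-1) + 109·3 = 8)
  q = 12: r = 5, s = 1 − 12·(-1) = 13, t = -2 − 12·3 = -38  (check: 319·13 + 109·(-38) = 5)
  q = 1: r = 3, s = -1 − 1·13 = -14, t = 3 − 1·(-38) = 41  (check: 319·(-14) + 109·41 = 3)
  q = 1: r = 2, s = 13 − 1·(-14) = 27, t = -38 − 1·41 = -79  (check: 319·27 + 109·(-79) = 2)
  q = 1: r = 1, s = -14 − 1·27 = -41, t = 41 − 1·(-79) = 120  (check: 319·(-41) + 109·120 = 1)
The row with r = 1 (the gcd) gives the Bezout coefficients s = -41, t = 120.
Result: 319 · (-41) + 109 · (120) = 1.

gcd(319, 109) = 1; s = -41, t = 120 (check: 319·(-41) + 109·120 = 1).


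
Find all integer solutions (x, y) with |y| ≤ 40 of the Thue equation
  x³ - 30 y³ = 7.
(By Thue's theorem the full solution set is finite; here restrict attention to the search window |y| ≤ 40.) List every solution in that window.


The equation is x³ - 30y³ = 7. For fixed y, x³ = 30·y³ + 7, so a solution requires the RHS to be a perfect cube.
Strategy: iterate y from -40 to 40, compute RHS = 30·y³ + 7, and check whether it is a (positive or negative) perfect cube.
Check small values of y:
  y = 0: RHS = 7 is not a perfect cube.
  y = 1: RHS = 37 is not a perfect cube.
  y = -1: RHS = -23 is not a perfect cube.
  y = 2: RHS = 247 is not a perfect cube.
  y = -2: RHS = -233 is not a perfect cube.
  y = 3: RHS = 817 is not a perfect cube.
  y = -3: RHS = -803 is not a perfect cube.
Continuing the search up to |y| = 40 finds no solutions either.
No (x, y) in the scanned range satisfies the equation.

No integer solutions with |y| ≤ 40.


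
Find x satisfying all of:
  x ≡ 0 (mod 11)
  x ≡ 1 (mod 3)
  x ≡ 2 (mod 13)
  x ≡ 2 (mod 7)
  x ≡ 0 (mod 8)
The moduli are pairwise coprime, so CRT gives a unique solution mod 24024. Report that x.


Product of moduli M = 11 · 3 · 13 · 7 · 8 = 24024.
Merge one congruence at a time:
  Start: x ≡ 0 (mod 11).
  Combine with x ≡ 1 (mod 3); new modulus lcm = 33.
    Write x = 0 + 11·t and substitute into x ≡ 1 (mod 3): 11·t ≡ 1 − 0 = 1 (mod 3).
    Reduce coefficients mod 3: 2·t ≡ 1 (mod 3).
    The inverse of 2 mod 3 is 2 (since 2·2 = 4 = 1·3 + 1), so t ≡ 2·1 = 2 ≡ 2 (mod 3).
    Then x = 0 + 11·2 = 22, valid modulo lcm(11, 3) = 33: x ≡ 22 (mod 33).
  Combine with x ≡ 2 (mod 13); new modulus lcm = 429.
    Write x = 22 + 33·t and substitute into x ≡ 2 (mod 13): 33·t ≡ 2 − 22 = -20 (mod 13).
    Reduce coefficients mod 13: 7·t ≡ 6 (mod 13).
    The inverse of 7 mod 13 is 2 (since 7·2 = 14 = 1·13 + 1), so t ≡ 2·6 = 12 ≡ 12 (mod 13).
    Then x = 22 + 33·12 = 418, valid modulo lcm(33, 13) = 429: x ≡ 418 (mod 429).
  Combine with x ≡ 2 (mod 7); new modulus lcm = 3003.
    Write x = 418 + 429·t and substitute into x ≡ 2 (mod 7): 429·t ≡ 2 − 418 = -416 (mod 7).
    Reduce coefficients mod 7: 2·t ≡ 4 (mod 7).
    The inverse of 2 mod 7 is 4 (since 2·4 = 8 = 1·7 + 1), so t ≡ 4·4 = 16 ≡ 2 (mod 7).
    Then x = 418 + 429·2 = 1276, valid modulo lcm(429, 7) = 3003: x ≡ 1276 (mod 3003).
  Combine with x ≡ 0 (mod 8); new modulus lcm = 24024.
    Write x = 1276 + 3003·t and substitute into x ≡ 0 (mod 8): 3003·t ≡ 0 − 1276 = -1276 (mod 8).
    Reduce coefficients mod 8: 3·t ≡ 4 (mod 8).
    The inverse of 3 mod 8 is 3 (since 3·3 = 9 = 1·8 + 1), so t ≡ 3·4 = 12 ≡ 4 (mod 8).
    Then x = 1276 + 3003·4 = 13288, valid modulo lcm(3003, 8) = 24024: x ≡ 13288 (mod 24024).
Verify against each original: 13288 mod 11 = 0, 13288 mod 3 = 1, 13288 mod 13 = 2, 13288 mod 7 = 2, 13288 mod 8 = 0.

x ≡ 13288 (mod 24024).


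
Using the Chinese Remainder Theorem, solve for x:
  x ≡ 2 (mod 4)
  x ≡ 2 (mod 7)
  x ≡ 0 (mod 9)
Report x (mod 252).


Moduli 4, 7, 9 are pairwise coprime; by CRT there is a unique solution modulo M = 4 · 7 · 9 = 252.
Solve pairwise, accumulating the modulus:
  Start with x ≡ 2 (mod 4).
  Combine with x ≡ 2 (mod 7): since gcd(4, 7) = 1, we get a unique residue mod 28.
    Write x = 2 + 4·t and substitute into x ≡ 2 (mod 7): 4·t ≡ 2 − 2 = 0 (mod 7).
    The inverse of 4 mod 7 is 2 (since 4·2 = 8 = 1·7 + 1), so t ≡ 2·0 = 0 ≡ 0 (mod 7).
    Then x = 2 + 4·0 = 2, valid modulo lcm(4, 7) = 28: x ≡ 2 (mod 28).
  Combine with x ≡ 0 (mod 9): since gcd(28, 9) = 1, we get a unique residue mod 252.
    Write x = 2 + 28·t and substitute into x ≡ 0 (mod 9): 28·t ≡ 0 − 2 = -2 (mod 9).
    Reduce coefficients mod 9: 1·t ≡ 7 (mod 9).
    So t ≡ 7 (mod 9).
    Then x = 2 + 28·7 = 198, valid modulo lcm(28, 9) = 252: x ≡ 198 (mod 252).
Verify: 198 mod 4 = 2 ✓, 198 mod 7 = 2 ✓, 198 mod 9 = 0 ✓.

x ≡ 198 (mod 252).


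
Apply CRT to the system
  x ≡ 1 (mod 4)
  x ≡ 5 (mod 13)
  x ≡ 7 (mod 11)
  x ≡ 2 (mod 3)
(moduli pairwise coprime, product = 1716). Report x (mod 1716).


Product of moduli M = 4 · 13 · 11 · 3 = 1716.
Merge one congruence at a time:
  Start: x ≡ 1 (mod 4).
  Combine with x ≡ 5 (mod 13); new modulus lcm = 52.
    Write x = 1 + 4·t and substitute into x ≡ 5 (mod 13): 4·t ≡ 5 − 1 = 4 (mod 13).
    The inverse of 4 mod 13 is 10 (since 4·10 = 40 = 3·13 + 1), so t ≡ 10·4 = 40 ≡ 1 (mod 13).
    Then x = 1 + 4·1 = 5, valid modulo lcm(4, 13) = 52: x ≡ 5 (mod 52).
  Combine with x ≡ 7 (mod 11); new modulus lcm = 572.
    Write x = 5 + 52·t and substitute into x ≡ 7 (mod 11): 52·t ≡ 7 − 5 = 2 (mod 11).
    Reduce coefficients mod 11: 8·t ≡ 2 (mod 11).
    The inverse of 8 mod 11 is 7 (since 8·7 = 56 = 5·11 + 1), so t ≡ 7·2 = 14 ≡ 3 (mod 11).
    Then x = 5 + 52·3 = 161, valid modulo lcm(52, 11) = 572: x ≡ 161 (mod 572).
  Combine with x ≡ 2 (mod 3); new modulus lcm = 1716.
    Write x = 161 + 572·t and substitute into x ≡ 2 (mod 3): 572·t ≡ 2 − 161 = -159 (mod 3).
    Reduce coefficients mod 3: 2·t ≡ 0 (mod 3).
    The inverse of 2 mod 3 is 2 (since 2·2 = 4 = 1·3 + 1), so t ≡ 2·0 = 0 ≡ 0 (mod 3).
    Then x = 161 + 572·0 = 161, valid modulo lcm(572, 3) = 1716: x ≡ 161 (mod 1716).
Verify against each original: 161 mod 4 = 1, 161 mod 13 = 5, 161 mod 11 = 7, 161 mod 3 = 2.

x ≡ 161 (mod 1716).


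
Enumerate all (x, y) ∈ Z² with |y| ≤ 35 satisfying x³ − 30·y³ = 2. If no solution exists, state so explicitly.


The equation is x³ - 30y³ = 2. For fixed y, x³ = 30·y³ + 2, so a solution requires the RHS to be a perfect cube.
Strategy: iterate y from -35 to 35, compute RHS = 30·y³ + 2, and check whether it is a (positive or negative) perfect cube.
Check small values of y:
  y = 0: RHS = 2 is not a perfect cube.
  y = 1: RHS = 32 is not a perfect cube.
  y = -1: RHS = -28 is not a perfect cube.
  y = 2: RHS = 242 is not a perfect cube.
  y = -2: RHS = -238 is not a perfect cube.
  y = 3: RHS = 812 is not a perfect cube.
  y = -3: RHS = -808 is not a perfect cube.
Continuing the search up to |y| = 35 finds no solutions either.
No (x, y) in the scanned range satisfies the equation.

No integer solutions with |y| ≤ 35.


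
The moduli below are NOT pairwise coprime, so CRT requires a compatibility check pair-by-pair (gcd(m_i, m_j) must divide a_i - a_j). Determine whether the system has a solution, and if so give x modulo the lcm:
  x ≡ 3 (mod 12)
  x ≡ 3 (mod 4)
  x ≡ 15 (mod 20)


Moduli 12, 4, 20 are not pairwise coprime, so CRT works modulo lcm(m_i) when all pairwise compatibility conditions hold.
Pairwise compatibility: gcd(m_i, m_j) must divide a_i - a_j for every pair.
Merge one congruence at a time:
  Start: x ≡ 3 (mod 12).
  Combine with x ≡ 3 (mod 4): gcd(12, 4) = 4; 3 - 3 = 0, which IS divisible by 4, so compatible.
    Write x = 3 + 12·t and substitute into x ≡ 3 (mod 4): 12·t ≡ 3 − 3 = 0 (mod 4).
    Divide the congruence (and modulus) by g = 4: 3·t ≡ 0 (mod 1).
    Modulo 1 every t works; take t = 0.
    Then x = 3 + 12·0 = 3, valid modulo lcm(12, 4) = 12: x ≡ 3 (mod 12).
  Combine with x ≡ 15 (mod 20): gcd(12, 20) = 4; 15 - 3 = 12, which IS divisible by 4, so compatible.
    Write x = 3 + 12·t and substitute into x ≡ 15 (mod 20): 12·t ≡ 15 − 3 = 12 (mod 20).
    Divide the congruence (and modulus) by g = 4: 3·t ≡ 3 (mod 5).
    The inverse of 3 mod 5 is 2 (since 3·2 = 6 = 1·5 + 1), so t ≡ 2·3 = 6 ≡ 1 (mod 5).
    Then x = 3 + 12·1 = 15, valid modulo lcm(12, 20) = 60: x ≡ 15 (mod 60).
Verify: 15 mod 12 = 3, 15 mod 4 = 3, 15 mod 20 = 15.

x ≡ 15 (mod 60).


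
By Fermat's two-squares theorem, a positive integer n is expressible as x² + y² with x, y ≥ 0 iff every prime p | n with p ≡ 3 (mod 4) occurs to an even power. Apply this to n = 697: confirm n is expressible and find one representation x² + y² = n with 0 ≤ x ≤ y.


Step 1: Factor n = 697 = 17 · 41.
Step 2: Check the mod-4 condition on each prime factor: 17 ≡ 1 (mod 4), exponent 1; 41 ≡ 1 (mod 4), exponent 1.
All primes ≡ 3 (mod 4) appear to even exponent (or don't appear), so by the two-squares theorem n IS expressible as a sum of two squares.
Step 3: Build a representation. Here n = 17 · 41 is a product of primes ≡ 1 (mod 4). Each prime p ≡ 1 (mod 4) is itself a sum of two squares; find a² by testing p − a² for a perfect square:
  17: 17 − 1² = 16 = 4² ⇒ 17 = 1² + 4².
  41: 41 − 1² = 40, 41 − 2² = 37, 41 − 3² = 32, 41 − 4² = 25 = 5² ⇒ 41 = 4² + 5².
  Combine using the Brahmagupta–Fibonacci identity (a² + b²)(c² + d²) = (ac − bd)² + (ad + bc)² = (ac + bd)² + (ad − bc)²:
  17 · 41 = 697: from (1² + 4²)(4² + 5²), take (1·4 − 4·5, 1·5 + 4·4) = (4 − 20, 5 + 16) = (-16, 21); dropping signs (only squares matter) gives (16, 21); check 16² + 21² = 256 + 441 = 697 ✓.
Step 4: Order so x ≤ y and verify: 16² + 21² = 256 + 441 = 697 = n. ✓

n = 697 = 16² + 21² (one valid representation with x ≤ y).


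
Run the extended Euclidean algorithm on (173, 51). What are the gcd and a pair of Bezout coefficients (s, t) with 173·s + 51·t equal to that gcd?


Euclidean algorithm on (173, 51) — divide until remainder is 0:
  173 = 3 · 51 + 20
  51 = 2 · 20 + 11
  20 = 1 · 11 + 9
  11 = 1 · 9 + 2
  9 = 4 · 2 + 1
  2 = 2 · 1 + 0
gcd(173, 51) = 1.
Track Bezout coefficients alongside the remainders: start with r₀ = 173 = a·1 + b·0 (s = 1, t = 0) and r₁ = 51 = a·0 + b·1 (s = 0, t = 1); each new remainder r_{k+1} = r_{k-1} − q_k·r_k inherits s_{k+1} = s_{k-1} − q_k·s_k, t_{k+1} = t_{k-1} − q_k·t_k, so r_k = a·s_k + b·t_k at every step:
  q = 3: r = 20, s = 1 − 3·0 = 1, t = 0 − 3·1 = -3  (check: 173·1 + 51·(-3) = 20)
  q = 2: r = 11, s = 0 − 2·1 = -2, t = 1 − 2·(-3) = 7  (check: 173·(-2) + 51·7 = 11)
  q = 1: r = 9, s = 1 − 1·(-2) = 3, t = -3 − 1·7 = -10  (check: 173·3 + 51·(-10) = 9)
  q = 1: r = 2, s = -2 − 1·3 = -5, t = 7 − 1·(-10) = 17  (check: 173·(-5) + 51·17 = 2)
  q = 4: r = 1, s = 3 − 4·(-5) = 23, t = -10 − 4·17 = -78  (check: 173·23 + 51·(-78) = 1)
The row with r = 1 (the gcd) gives the Bezout coefficients s = 23, t = -78.
Result: 173 · (23) + 51 · (-78) = 1.

gcd(173, 51) = 1; s = 23, t = -78 (check: 173·23 + 51·(-78) = 1).


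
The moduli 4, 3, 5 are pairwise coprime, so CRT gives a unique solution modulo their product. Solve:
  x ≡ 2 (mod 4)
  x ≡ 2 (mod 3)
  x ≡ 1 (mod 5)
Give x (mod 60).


Moduli 4, 3, 5 are pairwise coprime; by CRT there is a unique solution modulo M = 4 · 3 · 5 = 60.
Solve pairwise, accumulating the modulus:
  Start with x ≡ 2 (mod 4).
  Combine with x ≡ 2 (mod 3): since gcd(4, 3) = 1, we get a unique residue mod 12.
    Write x = 2 + 4·t and substitute into x ≡ 2 (mod 3): 4·t ≡ 2 − 2 = 0 (mod 3).
    Reduce coefficients mod 3: 1·t ≡ 0 (mod 3).
    So t ≡ 0 (mod 3).
    Then x = 2 + 4·0 = 2, valid modulo lcm(4, 3) = 12: x ≡ 2 (mod 12).
  Combine with x ≡ 1 (mod 5): since gcd(12, 5) = 1, we get a unique residue mod 60.
    Write x = 2 + 12·t and substitute into x ≡ 1 (mod 5): 12·t ≡ 1 − 2 = -1 (mod 5).
    Reduce coefficients mod 5: 2·t ≡ 4 (mod 5).
    The inverse of 2 mod 5 is 3 (since 2·3 = 6 = 1·5 + 1), so t ≡ 3·4 = 12 ≡ 2 (mod 5).
    Then x = 2 + 12·2 = 26, valid modulo lcm(12, 5) = 60: x ≡ 26 (mod 60).
Verify: 26 mod 4 = 2 ✓, 26 mod 3 = 2 ✓, 26 mod 5 = 1 ✓.

x ≡ 26 (mod 60).


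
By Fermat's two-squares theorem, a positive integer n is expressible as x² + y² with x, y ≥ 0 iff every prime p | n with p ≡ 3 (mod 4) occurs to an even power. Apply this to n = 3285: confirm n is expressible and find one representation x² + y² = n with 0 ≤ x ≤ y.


Step 1: Factor n = 3285 = 3^2 · 5 · 73.
Step 2: Check the mod-4 condition on each prime factor: 3 ≡ 3 (mod 4), exponent 2 (must be even); 5 ≡ 1 (mod 4), exponent 1; 73 ≡ 1 (mod 4), exponent 1.
All primes ≡ 3 (mod 4) appear to even exponent (or don't appear), so by the two-squares theorem n IS expressible as a sum of two squares.
Step 3: Build a representation. Group n = k² · m with k = 3 and m = 5 · 73 = 365 (a product of primes ≡ 1 (mod 4)); a representation of m scales to one of n via (k·x)² + (k·y)² = k²(x² + y²). Each prime p ≡ 1 (mod 4) is itself a sum of two squares; find a² by testing p − a² for a perfect square:
  5: 5 − 1² = 4 = 2² ⇒ 5 = 1² + 2².
  73: 73 − 1² = 72, 73 − 2² = 69, 73 − 3² = 64 = 8² ⇒ 73 = 3² + 8².
  Combine using the Brahmagupta–Fibonacci identity (a² + b²)(c² + d²) = (ac − bd)² + (ad + bc)² = (ac + bd)² + (ad − bc)²:
  5 · 73 = 365: from (1² + 2²)(3² + 8²), take (1·3 − 2·8, 1·8 + 2·3) = (3 − 16, 8 + 6) = (-13, 14); dropping signs (only squares matter) gives (13, 14); check 13² + 14² = 169 + 196 = 365 ✓.
  Scale by k = 3: (3·13, 3·14) = (39, 42).
Step 4: Order so x ≤ y and verify: 39² + 42² = 1521 + 1764 = 3285 = n. ✓

n = 3285 = 39² + 42² (one valid representation with x ≤ y).


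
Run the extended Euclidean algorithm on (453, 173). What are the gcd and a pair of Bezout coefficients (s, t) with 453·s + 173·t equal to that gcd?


Euclidean algorithm on (453, 173) — divide until remainder is 0:
  453 = 2 · 173 + 107
  173 = 1 · 107 + 66
  107 = 1 · 66 + 41
  66 = 1 · 41 + 25
  41 = 1 · 25 + 16
  25 = 1 · 16 + 9
  16 = 1 · 9 + 7
  9 = 1 · 7 + 2
  7 = 3 · 2 + 1
  2 = 2 · 1 + 0
gcd(453, 173) = 1.
Track Bezout coefficients alongside the remainders: start with r₀ = 453 = a·1 + b·0 (s = 1, t = 0) and r₁ = 173 = a·0 + b·1 (s = 0, t = 1); each new remainder r_{k+1} = r_{k-1} − q_k·r_k inherits s_{k+1} = s_{k-1} − q_k·s_k, t_{k+1} = t_{k-1} − q_k·t_k, so r_k = a·s_k + b·t_k at every step:
  q = 2: r = 107, s = 1 − 2·0 = 1, t = 0 − 2·1 = -2  (check: 453·1 + 173·(-2) = 107)
  q = 1: r = 66, s = 0 − 1·1 = -1, t = 1 − 1·(-2) = 3  (check: 453·(-1) + 173·3 = 66)
  q = 1: r = 41, s = 1 − 1·(-1) = 2, t = -2 − 1·3 = -5  (check: 453·2 + 173·(-5) = 41)
  q = 1: r = 25, s = -1 − 1·2 = -3, t = 3 − 1·(-5) = 8  (check: 453·(-3) + 173·8 = 25)
  q = 1: r = 16, s = 2 − 1·(-3) = 5, t = -5 − 1·8 = -13  (check: 453·5 + 173·(-13) = 16)
  q = 1: r = 9, s = -3 − 1·5 = -8, t = 8 − 1·(-13) = 21  (check: 453·(-8) + 173·21 = 9)
  q = 1: r = 7, s = 5 − 1·(-8) = 13, t = -13 − 1·21 = -34  (check: 453·13 + 173·(-34) = 7)
  q = 1: r = 2, s = -8 − 1·13 = -21, t = 21 − 1·(-34) = 55  (check: 453·(-21) + 173·55 = 2)
  q = 3: r = 1, s = 13 − 3·(-21) = 76, t = -34 − 3·55 = -199  (check: 453·76 + 173·(-199) = 1)
The row with r = 1 (the gcd) gives the Bezout coefficients s = 76, t = -199.
Result: 453 · (76) + 173 · (-199) = 1.

gcd(453, 173) = 1; s = 76, t = -199 (check: 453·76 + 173·(-199) = 1).


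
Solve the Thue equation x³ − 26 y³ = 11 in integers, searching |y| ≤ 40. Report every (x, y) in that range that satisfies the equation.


The equation is x³ - 26y³ = 11. For fixed y, x³ = 26·y³ + 11, so a solution requires the RHS to be a perfect cube.
Strategy: iterate y from -40 to 40, compute RHS = 26·y³ + 11, and check whether it is a (positive or negative) perfect cube.
Check small values of y:
  y = 0: RHS = 11 is not a perfect cube.
  y = 1: RHS = 37 is not a perfect cube.
  y = -1: RHS = -15 is not a perfect cube.
  y = 2: RHS = 219 is not a perfect cube.
  y = -2: RHS = -197 is not a perfect cube.
  y = 3: RHS = 713 is not a perfect cube.
  y = -3: RHS = -691 is not a perfect cube.
Continuing the search up to |y| = 40 finds no solutions either.
No (x, y) in the scanned range satisfies the equation.

No integer solutions with |y| ≤ 40.


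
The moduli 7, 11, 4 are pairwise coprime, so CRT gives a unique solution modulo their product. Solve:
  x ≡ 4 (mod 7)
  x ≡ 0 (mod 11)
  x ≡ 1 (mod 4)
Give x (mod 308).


Moduli 7, 11, 4 are pairwise coprime; by CRT there is a unique solution modulo M = 7 · 11 · 4 = 308.
Solve pairwise, accumulating the modulus:
  Start with x ≡ 4 (mod 7).
  Combine with x ≡ 0 (mod 11): since gcd(7, 11) = 1, we get a unique residue mod 77.
    Write x = 4 + 7·t and substitute into x ≡ 0 (mod 11): 7·t ≡ 0 − 4 = -4 (mod 11).
    Reduce coefficients mod 11: 7·t ≡ 7 (mod 11).
    The inverse of 7 mod 11 is 8 (since 7·8 = 56 = 5·11 + 1), so t ≡ 8·7 = 56 ≡ 1 (mod 11).
    Then x = 4 + 7·1 = 11, valid modulo lcm(7, 11) = 77: x ≡ 11 (mod 77).
  Combine with x ≡ 1 (mod 4): since gcd(77, 4) = 1, we get a unique residue mod 308.
    Write x = 11 + 77·t and substitute into x ≡ 1 (mod 4): 77·t ≡ 1 − 11 = -10 (mod 4).
    Reduce coefficients mod 4: 1·t ≡ 2 (mod 4).
    So t ≡ 2 (mod 4).
    Then x = 11 + 77·2 = 165, valid modulo lcm(77, 4) = 308: x ≡ 165 (mod 308).
Verify: 165 mod 7 = 4 ✓, 165 mod 11 = 0 ✓, 165 mod 4 = 1 ✓.

x ≡ 165 (mod 308).


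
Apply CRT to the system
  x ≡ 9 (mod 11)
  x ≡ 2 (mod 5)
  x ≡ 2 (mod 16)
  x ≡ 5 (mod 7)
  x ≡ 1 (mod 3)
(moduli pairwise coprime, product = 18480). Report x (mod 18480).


Product of moduli M = 11 · 5 · 16 · 7 · 3 = 18480.
Merge one congruence at a time:
  Start: x ≡ 9 (mod 11).
  Combine with x ≡ 2 (mod 5); new modulus lcm = 55.
    Write x = 9 + 11·t and substitute into x ≡ 2 (mod 5): 11·t ≡ 2 − 9 = -7 (mod 5).
    Reduce coefficients mod 5: 1·t ≡ 3 (mod 5).
    So t ≡ 3 (mod 5).
    Then x = 9 + 11·3 = 42, valid modulo lcm(11, 5) = 55: x ≡ 42 (mod 55).
  Combine with x ≡ 2 (mod 16); new modulus lcm = 880.
    Write x = 42 + 55·t and substitute into x ≡ 2 (mod 16): 55·t ≡ 2 − 42 = -40 (mod 16).
    Reduce coefficients mod 16: 7·t ≡ 8 (mod 16).
    The inverse of 7 mod 16 is 7 (since 7·7 = 49 = 3·16 + 1), so t ≡ 7·8 = 56 ≡ 8 (mod 16).
    Then x = 42 + 55·8 = 482, valid modulo lcm(55, 16) = 880: x ≡ 482 (mod 880).
  Combine with x ≡ 5 (mod 7); new modulus lcm = 6160.
    Write x = 482 + 880·t and substitute into x ≡ 5 (mod 7): 880·t ≡ 5 − 482 = -477 (mod 7).
    Reduce coefficients mod 7: 5·t ≡ 6 (mod 7).
    The inverse of 5 mod 7 is 3 (since 5·3 = 15 = 2·7 + 1), so t ≡ 3·6 = 18 ≡ 4 (mod 7).
    Then x = 482 + 880·4 = 4002, valid modulo lcm(880, 7) = 6160: x ≡ 4002 (mod 6160).
  Combine with x ≡ 1 (mod 3); new modulus lcm = 18480.
    Write x = 4002 + 6160·t and substitute into x ≡ 1 (mod 3): 6160·t ≡ 1 − 4002 = -4001 (mod 3).
    Reduce coefficients mod 3: 1·t ≡ 1 (mod 3).
    So t ≡ 1 (mod 3).
    Then x = 4002 + 6160·1 = 10162, valid modulo lcm(6160, 3) = 18480: x ≡ 10162 (mod 18480).
Verify against each original: 10162 mod 11 = 9, 10162 mod 5 = 2, 10162 mod 16 = 2, 10162 mod 7 = 5, 10162 mod 3 = 1.

x ≡ 10162 (mod 18480).


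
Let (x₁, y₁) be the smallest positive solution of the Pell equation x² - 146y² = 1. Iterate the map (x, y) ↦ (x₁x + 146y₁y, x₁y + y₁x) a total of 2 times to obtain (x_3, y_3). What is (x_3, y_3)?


Step 1: Find the fundamental solution (x₁, y₁) of x² - 146y² = 1.
  Expand √146 as a continued fraction. a₀ = ⌊√146⌋ = 12; iterate m_{k+1} = d_k·a_k − m_k, d_{k+1} = (146 − m_{k+1}²)/d_k, a_{k+1} = ⌊(a₀ + m_{k+1})/d_{k+1}⌋ (starting m₀ = 0, d₀ = 1), with convergents p_k = a_k·p_{k-1} + p_{k-2}, q_k = a_k·q_{k-1} + q_{k-2} (p₋₁ = 1, q₋₁ = 0):
  k = 0: a₀ = 12; p₀/q₀ = 12/1; p₀² − 146·q₀² = 144 − 146 = -2.
  k = 1: m = 12, d = 2, a = ⌊(12 + 12)/2⌋ = 12; p/q = (12·12 + 1)/(12·1 + 0) = 145/12; p² − 146·q² = 21025 − 21024 = 1.
  The first convergent with p² − 146·q² = 1 gives the fundamental solution (x₁, y₁) = (145, 12).
Step 2: Apply the recurrence (x_{n+1}, y_{n+1}) = (x₁x_n + 146y₁y_n, x₁y_n + y₁x_n) repeatedly.
  From (x_1, y_1) = (145, 12): x_2 = 145·145 + 146·12·12 = 42049; y_2 = 145·12 + 12·145 = 3480.
  From (x_2, y_2) = (42049, 3480): x_3 = 145·42049 + 146·12·3480 = 12194065; y_3 = 145·3480 + 12·42049 = 1009188.
Step 3: Verify x_3² - 146·y_3² = 148695221224225 - 148695221224224 = 1 (should be 1). ✓

(x_1, y_1) = (145, 12); (x_3, y_3) = (12194065, 1009188).


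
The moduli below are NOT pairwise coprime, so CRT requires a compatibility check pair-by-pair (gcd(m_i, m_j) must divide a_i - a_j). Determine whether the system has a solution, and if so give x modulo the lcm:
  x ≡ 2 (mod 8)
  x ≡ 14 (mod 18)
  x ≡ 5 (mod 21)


Moduli 8, 18, 21 are not pairwise coprime, so CRT works modulo lcm(m_i) when all pairwise compatibility conditions hold.
Pairwise compatibility: gcd(m_i, m_j) must divide a_i - a_j for every pair.
Merge one congruence at a time:
  Start: x ≡ 2 (mod 8).
  Combine with x ≡ 14 (mod 18): gcd(8, 18) = 2; 14 - 2 = 12, which IS divisible by 2, so compatible.
    Write x = 2 + 8·t and substitute into x ≡ 14 (mod 18): 8·t ≡ 14 − 2 = 12 (mod 18).
    Divide the congruence (and modulus) by g = 2: 4·t ≡ 6 (mod 9).
    The inverse of 4 mod 9 is 7 (since 4·7 = 28 = 3·9 + 1), so t ≡ 7·6 = 42 ≡ 6 (mod 9).
    Then x = 2 + 8·6 = 50, valid modulo lcm(8, 18) = 72: x ≡ 50 (mod 72).
  Combine with x ≡ 5 (mod 21): gcd(72, 21) = 3; 5 - 50 = -45, which IS divisible by 3, so compatible.
    Write x = 50 + 72·t and substitute into x ≡ 5 (mod 21): 72·t ≡ 5 − 50 = -45 (mod 21).
    Divide the congruence (and modulus) by g = 3: 24·t ≡ -15 (mod 7).
    Reduce coefficients mod 7: 3·t ≡ 6 (mod 7).
    The inverse of 3 mod 7 is 5 (since 3·5 = 15 = 2·7 + 1), so t ≡ 5·6 = 30 ≡ 2 (mod 7).
    Then x = 50 + 72·2 = 194, valid modulo lcm(72, 21) = 504: x ≡ 194 (mod 504).
Verify: 194 mod 8 = 2, 194 mod 18 = 14, 194 mod 21 = 5.

x ≡ 194 (mod 504).


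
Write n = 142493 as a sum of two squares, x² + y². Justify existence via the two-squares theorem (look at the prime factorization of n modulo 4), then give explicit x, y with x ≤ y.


Step 1: Factor n = 142493 = 13 · 97 · 113.
Step 2: Check the mod-4 condition on each prime factor: 13 ≡ 1 (mod 4), exponent 1; 97 ≡ 1 (mod 4), exponent 1; 113 ≡ 1 (mod 4), exponent 1.
All primes ≡ 3 (mod 4) appear to even exponent (or don't appear), so by the two-squares theorem n IS expressible as a sum of two squares.
Step 3: Build a representation. Here n = 13 · 97 · 113 is a product of primes ≡ 1 (mod 4). Each prime p ≡ 1 (mod 4) is itself a sum of two squares; find a² by testing p − a² for a perfect square:
  13: 13 − 1² = 12, 13 − 2² = 9 = 3² ⇒ 13 = 2² + 3².
  97: 97 − 1² = 96, 97 − 2² = 93, 97 − 3² = 88, 97 − 4² = 81 = 9² ⇒ 97 = 4² + 9².
  113: 113 − 1² = 112, 113 − 2² = 109, 113 − 3² = 104, 113 − 4² = 97, 113 − 5² = 88, 113 − 6² = 77, 113 − 7² = 64 = 8² ⇒ 113 = 7² + 8².
  Combine using the Brahmagupta–Fibonacci identity (a² + b²)(c² + d²) = (ac − bd)² + (ad + bc)² = (ac + bd)² + (ad − bc)²:
  13 · 97 = 1261: from (2² + 3²)(4² + 9²), take (2·4 − 3·9, 2·9 + 3·4) = (8 − 27, 18 + 12) = (-19, 30); dropping signs (only squares matter) gives (19, 30); check 19² + 30² = 361 + 900 = 1261 ✓.
  1261 · 113 = 142493: from (19² + 30²)(7² + 8²), take (19·7 − 30·8, 19·8 + 30·7) = (133 − 240, 152 + 210) = (-107, 362); dropping signs (only squares matter) gives (107, 362); check 107² + 362² = 11449 + 131044 = 142493 ✓.
Step 4: Order so x ≤ y and verify: 107² + 362² = 11449 + 131044 = 142493 = n. ✓

n = 142493 = 107² + 362² (one valid representation with x ≤ y).


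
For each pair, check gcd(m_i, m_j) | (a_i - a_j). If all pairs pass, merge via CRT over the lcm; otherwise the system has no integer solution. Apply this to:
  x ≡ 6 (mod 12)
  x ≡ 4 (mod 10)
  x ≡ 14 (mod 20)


Moduli 12, 10, 20 are not pairwise coprime, so CRT works modulo lcm(m_i) when all pairwise compatibility conditions hold.
Pairwise compatibility: gcd(m_i, m_j) must divide a_i - a_j for every pair.
Merge one congruence at a time:
  Start: x ≡ 6 (mod 12).
  Combine with x ≡ 4 (mod 10): gcd(12, 10) = 2; 4 - 6 = -2, which IS divisible by 2, so compatible.
    Write x = 6 + 12·t and substitute into x ≡ 4 (mod 10): 12·t ≡ 4 − 6 = -2 (mod 10).
    Divide the congruence (and modulus) by g = 2: 6·t ≡ -1 (mod 5).
    Reduce coefficients mod 5: 1·t ≡ 4 (mod 5).
    So t ≡ 4 (mod 5).
    Then x = 6 + 12·4 = 54, valid modulo lcm(12, 10) = 60: x ≡ 54 (mod 60).
  Combine with x ≡ 14 (mod 20): gcd(60, 20) = 20; 14 - 54 = -40, which IS divisible by 20, so compatible.
    Write x = 54 + 60·t and substitute into x ≡ 14 (mod 20): 60·t ≡ 14 − 54 = -40 (mod 20).
    Divide the congruence (and modulus) by g = 20: 3·t ≡ -2 (mod 1).
    Modulo 1 every t works; take t = 0.
    Then x = 54 + 60·0 = 54, valid modulo lcm(60, 20) = 60: x ≡ 54 (mod 60).
Verify: 54 mod 12 = 6, 54 mod 10 = 4, 54 mod 20 = 14.

x ≡ 54 (mod 60).


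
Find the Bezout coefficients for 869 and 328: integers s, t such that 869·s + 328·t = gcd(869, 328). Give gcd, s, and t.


Euclidean algorithm on (869, 328) — divide until remainder is 0:
  869 = 2 · 328 + 213
  328 = 1 · 213 + 115
  213 = 1 · 115 + 98
  115 = 1 · 98 + 17
  98 = 5 · 17 + 13
  17 = 1 · 13 + 4
  13 = 3 · 4 + 1
  4 = 4 · 1 + 0
gcd(869, 328) = 1.
Track Bezout coefficients alongside the remainders: start with r₀ = 869 = a·1 + b·0 (s = 1, t = 0) and r₁ = 328 = a·0 + b·1 (s = 0, t = 1); each new remainder r_{k+1} = r_{k-1} − q_k·r_k inherits s_{k+1} = s_{k-1} − q_k·s_k, t_{k+1} = t_{k-1} − q_k·t_k, so r_k = a·s_k + b·t_k at every step:
  q = 2: r = 213, s = 1 − 2·0 = 1, t = 0 − 2·1 = -2  (check: 869·1 + 328·(-2) = 213)
  q = 1: r = 115, s = 0 − 1·1 = -1, t = 1 − 1·(-2) = 3  (check: 869·(-1) + 328·3 = 115)
  q = 1: r = 98, s = 1 − 1·(-1) = 2, t = -2 − 1·3 = -5  (check: 869·2 + 328·(-5) = 98)
  q = 1: r = 17, s = -1 − 1·2 = -3, t = 3 − 1·(-5) = 8  (check: 869·(-3) + 328·8 = 17)
  q = 5: r = 13, s = 2 − 5·(-3) = 17, t = -5 − 5·8 = -45  (check: 869·17 + 328·(-45) = 13)
  q = 1: r = 4, s = -3 − 1·17 = -20, t = 8 − 1·(-45) = 53  (check: 869·(-20) + 328·53 = 4)
  q = 3: r = 1, s = 17 − 3·(-20) = 77, t = -45 − 3·53 = -204  (check: 869·77 + 328·(-204) = 1)
The row with r = 1 (the gcd) gives the Bezout coefficients s = 77, t = -204.
Result: 869 · (77) + 328 · (-204) = 1.

gcd(869, 328) = 1; s = 77, t = -204 (check: 869·77 + 328·(-204) = 1).


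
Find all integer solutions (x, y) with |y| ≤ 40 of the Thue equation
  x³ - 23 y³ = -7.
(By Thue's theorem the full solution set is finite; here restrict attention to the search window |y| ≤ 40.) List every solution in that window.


The equation is x³ - 23y³ = -7. For fixed y, x³ = 23·y³ − 7, so a solution requires the RHS to be a perfect cube.
Strategy: iterate y from -40 to 40, compute RHS = 23·y³ − 7, and check whether it is a (positive or negative) perfect cube.
Check small values of y:
  y = 0: RHS = -7 is not a perfect cube.
  y = 1: RHS = 16 is not a perfect cube.
  y = -1: RHS = -30 is not a perfect cube.
  y = 2: RHS = 177 is not a perfect cube.
  y = -2: RHS = -191 is not a perfect cube.
  y = 3: RHS = 614 is not a perfect cube.
  y = -3: RHS = -628 is not a perfect cube.
Continuing the search up to |y| = 40 finds no solutions either.
No (x, y) in the scanned range satisfies the equation.

No integer solutions with |y| ≤ 40.


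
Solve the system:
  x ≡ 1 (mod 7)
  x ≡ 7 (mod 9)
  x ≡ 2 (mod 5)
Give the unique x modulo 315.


Moduli 7, 9, 5 are pairwise coprime; by CRT there is a unique solution modulo M = 7 · 9 · 5 = 315.
Solve pairwise, accumulating the modulus:
  Start with x ≡ 1 (mod 7).
  Combine with x ≡ 7 (mod 9): since gcd(7, 9) = 1, we get a unique residue mod 63.
    Write x = 1 + 7·t and substitute into x ≡ 7 (mod 9): 7·t ≡ 7 − 1 = 6 (mod 9).
    The inverse of 7 mod 9 is 4 (since 7·4 = 28 = 3·9 + 1), so t ≡ 4·6 = 24 ≡ 6 (mod 9).
    Then x = 1 + 7·6 = 43, valid modulo lcm(7, 9) = 63: x ≡ 43 (mod 63).
  Combine with x ≡ 2 (mod 5): since gcd(63, 5) = 1, we get a unique residue mod 315.
    Write x = 43 + 63·t and substitute into x ≡ 2 (mod 5): 63·t ≡ 2 − 43 = -41 (mod 5).
    Reduce coefficients mod 5: 3·t ≡ 4 (mod 5).
    The inverse of 3 mod 5 is 2 (since 3·2 = 6 = 1·5 + 1), so t ≡ 2·4 = 8 ≡ 3 (mod 5).
    Then x = 43 + 63·3 = 232, valid modulo lcm(63, 5) = 315: x ≡ 232 (mod 315).
Verify: 232 mod 7 = 1 ✓, 232 mod 9 = 7 ✓, 232 mod 5 = 2 ✓.

x ≡ 232 (mod 315).


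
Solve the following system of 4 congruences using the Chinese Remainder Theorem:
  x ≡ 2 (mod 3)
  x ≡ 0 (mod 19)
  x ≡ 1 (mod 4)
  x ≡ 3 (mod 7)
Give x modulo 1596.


Product of moduli M = 3 · 19 · 4 · 7 = 1596.
Merge one congruence at a time:
  Start: x ≡ 2 (mod 3).
  Combine with x ≡ 0 (mod 19); new modulus lcm = 57.
    Write x = 2 + 3·t and substitute into x ≡ 0 (mod 19): 3·t ≡ 0 − 2 = -2 (mod 19).
    Reduce coefficients mod 19: 3·t ≡ 17 (mod 19).
    The inverse of 3 mod 19 is 13 (since 3·13 = 39 = 2·19 + 1), so t ≡ 13·17 = 221 ≡ 12 (mod 19).
    Then x = 2 + 3·12 = 38, valid modulo lcm(3, 19) = 57: x ≡ 38 (mod 57).
  Combine with x ≡ 1 (mod 4); new modulus lcm = 228.
    Write x = 38 + 57·t and substitute into x ≡ 1 (mod 4): 57·t ≡ 1 − 38 = -37 (mod 4).
    Reduce coefficients mod 4: 1·t ≡ 3 (mod 4).
    So t ≡ 3 (mod 4).
    Then x = 38 + 57·3 = 209, valid modulo lcm(57, 4) = 228: x ≡ 209 (mod 228).
  Combine with x ≡ 3 (mod 7); new modulus lcm = 1596.
    Write x = 209 + 228·t and substitute into x ≡ 3 (mod 7): 228·t ≡ 3 − 209 = -206 (mod 7).
    Reduce coefficients mod 7: 4·t ≡ 4 (mod 7).
    The inverse of 4 mod 7 is 2 (since 4·2 = 8 = 1·7 + 1), so t ≡ 2·4 = 8 ≡ 1 (mod 7).
    Then x = 209 + 228·1 = 437, valid modulo lcm(228, 7) = 1596: x ≡ 437 (mod 1596).
Verify against each original: 437 mod 3 = 2, 437 mod 19 = 0, 437 mod 4 = 1, 437 mod 7 = 3.

x ≡ 437 (mod 1596).


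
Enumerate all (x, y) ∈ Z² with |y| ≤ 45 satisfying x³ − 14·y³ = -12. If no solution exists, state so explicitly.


The equation is x³ - 14y³ = -12. For fixed y, x³ = 14·y³ − 12, so a solution requires the RHS to be a perfect cube.
Strategy: iterate y from -45 to 45, compute RHS = 14·y³ − 12, and check whether it is a (positive or negative) perfect cube.
Check small values of y:
  y = 0: RHS = -12 is not a perfect cube.
  y = 1: RHS = 2 is not a perfect cube.
  y = -1: RHS = -26 is not a perfect cube.
  y = 2: RHS = 100 is not a perfect cube.
  y = -2: RHS = -124 is not a perfect cube.
  y = 3: RHS = 366 is not a perfect cube.
  y = -3: RHS = -390 is not a perfect cube.
Continuing the search up to |y| = 45 finds no solutions either.
No (x, y) in the scanned range satisfies the equation.

No integer solutions with |y| ≤ 45.


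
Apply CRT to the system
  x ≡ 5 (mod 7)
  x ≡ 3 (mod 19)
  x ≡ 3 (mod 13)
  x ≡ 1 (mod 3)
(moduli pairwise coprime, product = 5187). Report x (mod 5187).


Product of moduli M = 7 · 19 · 13 · 3 = 5187.
Merge one congruence at a time:
  Start: x ≡ 5 (mod 7).
  Combine with x ≡ 3 (mod 19); new modulus lcm = 133.
    Write x = 5 + 7·t and substitute into x ≡ 3 (mod 19): 7·t ≡ 3 − 5 = -2 (mod 19).
    Reduce coefficients mod 19: 7·t ≡ 17 (mod 19).
    The inverse of 7 mod 19 is 11 (since 7·11 = 77 = 4·19 + 1), so t ≡ 11·17 = 187 ≡ 16 (mod 19).
    Then x = 5 + 7·16 = 117, valid modulo lcm(7, 19) = 133: x ≡ 117 (mod 133).
  Combine with x ≡ 3 (mod 13); new modulus lcm = 1729.
    Write x = 117 + 133·t and substitute into x ≡ 3 (mod 13): 133·t ≡ 3 − 117 = -114 (mod 13).
    Reduce coefficients mod 13: 3·t ≡ 3 (mod 13).
    The inverse of 3 mod 13 is 9 (since 3·9 = 27 = 2·13 + 1), so t ≡ 9·3 = 27 ≡ 1 (mod 13).
    Then x = 117 + 133·1 = 250, valid modulo lcm(133, 13) = 1729: x ≡ 250 (mod 1729).
  Combine with x ≡ 1 (mod 3); new modulus lcm = 5187.
    Write x = 250 + 1729·t and substitute into x ≡ 1 (mod 3): 1729·t ≡ 1 − 250 = -249 (mod 3).
    Reduce coefficients mod 3: 1·t ≡ 0 (mod 3).
    So t ≡ 0 (mod 3).
    Then x = 250 + 1729·0 = 250, valid modulo lcm(1729, 3) = 5187: x ≡ 250 (mod 5187).
Verify against each original: 250 mod 7 = 5, 250 mod 19 = 3, 250 mod 13 = 3, 250 mod 3 = 1.

x ≡ 250 (mod 5187).
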